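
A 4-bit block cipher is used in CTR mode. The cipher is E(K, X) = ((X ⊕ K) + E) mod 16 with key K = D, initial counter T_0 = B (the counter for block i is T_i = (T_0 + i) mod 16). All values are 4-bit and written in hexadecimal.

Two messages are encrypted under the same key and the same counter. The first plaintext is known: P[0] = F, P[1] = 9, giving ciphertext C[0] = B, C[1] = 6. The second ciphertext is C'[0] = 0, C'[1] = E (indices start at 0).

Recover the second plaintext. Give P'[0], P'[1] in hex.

P'[0] = 4, P'[1] = 1

In CTR with a reused counter, both messages share the same keystream S_i, so C_i ⊕ C'_i = P_i ⊕ P'_i and thus P'_i = P_i ⊕ C_i ⊕ C'_i.
P'[0]: F ⊕ B ⊕ 0 = 4.
P'[1]: 9 ⊕ 6 ⊕ E = 1.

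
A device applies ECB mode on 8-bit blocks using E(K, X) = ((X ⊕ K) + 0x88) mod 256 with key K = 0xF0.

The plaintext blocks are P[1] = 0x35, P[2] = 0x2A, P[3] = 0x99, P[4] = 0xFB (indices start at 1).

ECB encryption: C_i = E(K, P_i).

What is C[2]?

C[2]: E(K, 0x2A) = 0x62.

C[2] = 0x62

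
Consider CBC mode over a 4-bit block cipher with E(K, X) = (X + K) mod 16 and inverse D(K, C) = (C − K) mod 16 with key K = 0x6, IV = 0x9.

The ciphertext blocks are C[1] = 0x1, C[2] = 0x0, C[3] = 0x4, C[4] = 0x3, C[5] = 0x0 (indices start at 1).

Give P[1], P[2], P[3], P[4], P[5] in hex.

CBC decryption: P_i = D(K, C_i) ⊕ C_{i−1}, with C_{0} = IV.
P[1]: D(K, 0x1) = 0xB; 0xB ⊕ 0x9 = 0x2.
P[2]: D(K, 0x0) = 0xA; 0xA ⊕ 0x1 = 0xB.
P[3]: D(K, 0x4) = 0xE; 0xE ⊕ 0x0 = 0xE.
P[4]: D(K, 0x3) = 0xD; 0xD ⊕ 0x4 = 0x9.
P[5]: D(K, 0x0) = 0xA; 0xA ⊕ 0x3 = 0x9.

P[1] = 0x2, P[2] = 0xB, P[3] = 0xE, P[4] = 0x9, P[5] = 0x9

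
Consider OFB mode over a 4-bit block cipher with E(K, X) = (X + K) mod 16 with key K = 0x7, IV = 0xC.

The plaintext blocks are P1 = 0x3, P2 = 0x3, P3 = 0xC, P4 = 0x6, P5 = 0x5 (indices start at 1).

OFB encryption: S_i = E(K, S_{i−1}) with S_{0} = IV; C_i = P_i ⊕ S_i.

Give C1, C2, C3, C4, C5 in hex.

C1 = 0x0, C2 = 0x9, C3 = 0xD, C4 = 0xE, C5 = 0xA

C1: S = E(K, 0xC) = 0x3; 0x3 ⊕ 0x3 = 0x0.
C2: S = E(K, 0x3) = 0xA; 0x3 ⊕ 0xA = 0x9.
C3: S = E(K, 0xA) = 0x1; 0xC ⊕ 0x1 = 0xD.
C4: S = E(K, 0x1) = 0x8; 0x6 ⊕ 0x8 = 0xE.
C5: S = E(K, 0x8) = 0xF; 0x5 ⊕ 0xF = 0xA.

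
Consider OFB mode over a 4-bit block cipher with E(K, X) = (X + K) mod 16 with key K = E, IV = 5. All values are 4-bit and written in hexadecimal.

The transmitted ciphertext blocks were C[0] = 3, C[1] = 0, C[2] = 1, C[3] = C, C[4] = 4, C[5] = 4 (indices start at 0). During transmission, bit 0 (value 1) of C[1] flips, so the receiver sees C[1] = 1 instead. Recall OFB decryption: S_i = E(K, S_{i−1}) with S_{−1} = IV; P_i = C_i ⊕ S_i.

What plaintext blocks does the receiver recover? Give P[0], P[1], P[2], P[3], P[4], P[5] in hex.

P[0] = 0, P[1] = 0, P[2] = E, P[3] = 1, P[4] = F, P[5] = D

Only C[1] changed, to 1. In OFB, a change in C_i flips the same bit in P_i only; the keystream is unaffected. Decrypting the received ciphertext:
P[0]: S = E(K, 5) = 3; 3 ⊕ 3 = 0.
P[1]: S = E(K, 3) = 1; 1 ⊕ 1 = 0.
P[2]: S = E(K, 1) = F; 1 ⊕ F = E.
P[3]: S = E(K, F) = D; C ⊕ D = 1.
P[4]: S = E(K, D) = B; 4 ⊕ B = F.
P[5]: S = E(K, B) = 9; 4 ⊕ 9 = D.
Blocks that differ from the original plaintext: P[1].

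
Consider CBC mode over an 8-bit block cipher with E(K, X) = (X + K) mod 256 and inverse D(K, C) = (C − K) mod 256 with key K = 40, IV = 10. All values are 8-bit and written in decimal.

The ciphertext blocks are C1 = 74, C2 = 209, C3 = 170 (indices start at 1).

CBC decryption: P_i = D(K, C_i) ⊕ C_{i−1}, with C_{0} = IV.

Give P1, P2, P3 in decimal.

P1 = 40, P2 = 227, P3 = 83

P1: D(K, 74) = 34; 34 ⊕ 10 = 40.
P2: D(K, 209) = 169; 169 ⊕ 74 = 227.
P3: D(K, 170) = 130; 130 ⊕ 209 = 83.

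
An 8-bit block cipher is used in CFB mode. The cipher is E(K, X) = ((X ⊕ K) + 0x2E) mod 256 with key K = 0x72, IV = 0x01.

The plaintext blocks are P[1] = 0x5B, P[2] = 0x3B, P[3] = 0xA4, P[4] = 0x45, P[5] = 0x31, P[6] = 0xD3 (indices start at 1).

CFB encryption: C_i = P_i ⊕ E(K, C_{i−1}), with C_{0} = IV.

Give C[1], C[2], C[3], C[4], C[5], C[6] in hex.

C[1] = 0xFA, C[2] = 0x8D, C[3] = 0x89, C[4] = 0x6C, C[5] = 0x7D, C[6] = 0xEE

C[1]: E(K, 0x01) = 0xA1; 0x5B ⊕ 0xA1 = 0xFA.
C[2]: E(K, 0xFA) = 0xB6; 0x3B ⊕ 0xB6 = 0x8D.
C[3]: E(K, 0x8D) = 0x2D; 0xA4 ⊕ 0x2D = 0x89.
C[4]: E(K, 0x89) = 0x29; 0x45 ⊕ 0x29 = 0x6C.
C[5]: E(K, 0x6C) = 0x4C; 0x31 ⊕ 0x4C = 0x7D.
C[6]: E(K, 0x7D) = 0x3D; 0xD3 ⊕ 0x3D = 0xEE.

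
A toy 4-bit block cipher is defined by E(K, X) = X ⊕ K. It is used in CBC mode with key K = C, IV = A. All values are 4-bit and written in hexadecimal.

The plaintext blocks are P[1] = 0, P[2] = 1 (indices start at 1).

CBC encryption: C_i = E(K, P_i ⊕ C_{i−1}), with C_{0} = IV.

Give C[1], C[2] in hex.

C[1] = 6, C[2] = B

C[1]: P[1] ⊕ A = A; E(K, A) = 6.
C[2]: P[2] ⊕ 6 = 7; E(K, 7) = B.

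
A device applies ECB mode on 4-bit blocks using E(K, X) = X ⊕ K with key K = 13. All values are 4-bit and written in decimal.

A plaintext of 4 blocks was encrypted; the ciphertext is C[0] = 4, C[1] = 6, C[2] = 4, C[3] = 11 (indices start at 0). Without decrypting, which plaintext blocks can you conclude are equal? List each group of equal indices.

ECB encrypts each block independently with the same key, so equal ciphertext blocks imply equal plaintext blocks.
C[0] = C[2] = 4, so P[0] = P[2].

P[0] = P[2]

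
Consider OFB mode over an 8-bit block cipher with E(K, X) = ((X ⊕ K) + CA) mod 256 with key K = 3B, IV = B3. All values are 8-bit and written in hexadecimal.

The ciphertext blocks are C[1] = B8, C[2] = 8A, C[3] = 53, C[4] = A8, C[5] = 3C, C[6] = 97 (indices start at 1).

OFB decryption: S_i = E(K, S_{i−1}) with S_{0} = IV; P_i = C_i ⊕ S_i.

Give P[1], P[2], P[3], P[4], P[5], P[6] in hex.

P[1]: S = E(K, B3) = 52; B8 ⊕ 52 = EA.
P[2]: S = E(K, 52) = 33; 8A ⊕ 33 = B9.
P[3]: S = E(K, 33) = D2; 53 ⊕ D2 = 81.
P[4]: S = E(K, D2) = B3; A8 ⊕ B3 = 1B.
P[5]: S = E(K, B3) = 52; 3C ⊕ 52 = 6E.
P[6]: S = E(K, 52) = 33; 97 ⊕ 33 = A4.

P[1] = EA, P[2] = B9, P[3] = 81, P[4] = 1B, P[5] = 6E, P[6] = A4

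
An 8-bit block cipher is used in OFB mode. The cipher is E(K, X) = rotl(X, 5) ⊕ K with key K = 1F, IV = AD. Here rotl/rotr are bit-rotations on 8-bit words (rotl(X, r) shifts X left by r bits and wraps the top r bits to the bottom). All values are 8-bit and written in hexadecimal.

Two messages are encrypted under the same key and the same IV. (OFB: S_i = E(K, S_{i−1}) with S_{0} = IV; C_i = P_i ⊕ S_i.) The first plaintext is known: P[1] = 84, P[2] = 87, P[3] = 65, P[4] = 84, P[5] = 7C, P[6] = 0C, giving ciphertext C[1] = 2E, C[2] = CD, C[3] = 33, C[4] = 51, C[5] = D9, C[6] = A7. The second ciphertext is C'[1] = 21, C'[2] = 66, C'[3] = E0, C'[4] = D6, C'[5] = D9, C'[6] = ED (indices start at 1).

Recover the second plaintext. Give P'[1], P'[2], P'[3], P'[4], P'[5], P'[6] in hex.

P'[1] = 8B, P'[2] = 2C, P'[3] = B6, P'[4] = 03, P'[5] = 7C, P'[6] = 46

In OFB with a reused IV, both messages share the same keystream S_i, so C_i ⊕ C'_i = P_i ⊕ P'_i and thus P'_i = P_i ⊕ C_i ⊕ C'_i.
P'[1]: 84 ⊕ 2E ⊕ 21 = 8B.
P'[2]: 87 ⊕ CD ⊕ 66 = 2C.
P'[3]: 65 ⊕ 33 ⊕ E0 = B6.
P'[4]: 84 ⊕ 51 ⊕ D6 = 03.
P'[5]: 7C ⊕ D9 ⊕ D9 = 7C.
P'[6]: 0C ⊕ A7 ⊕ ED = 46.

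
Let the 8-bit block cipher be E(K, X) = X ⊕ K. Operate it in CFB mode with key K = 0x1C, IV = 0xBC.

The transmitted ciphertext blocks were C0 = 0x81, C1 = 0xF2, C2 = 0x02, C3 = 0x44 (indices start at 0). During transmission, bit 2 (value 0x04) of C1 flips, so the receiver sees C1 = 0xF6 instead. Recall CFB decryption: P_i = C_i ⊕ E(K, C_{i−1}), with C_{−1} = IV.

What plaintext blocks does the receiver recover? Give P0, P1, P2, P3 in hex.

Only C1 changed, to 0xF6. In CFB, a change in C_i flips the same bit in P_i and garbles P_{i+1}. Decrypting the received ciphertext:
P0: E(K, 0xBC) = 0xA0; 0x81 ⊕ 0xA0 = 0x21.
P1: E(K, 0x81) = 0x9D; 0xF6 ⊕ 0x9D = 0x6B.
P2: E(K, 0xF6) = 0xEA; 0x02 ⊕ 0xEA = 0xE8.
P3: E(K, 0x02) = 0x1E; 0x44 ⊕ 0x1E = 0x5A.
Blocks that differ from the original plaintext: P1, P2.

P0 = 0x21, P1 = 0x6B, P2 = 0xE8, P3 = 0x5A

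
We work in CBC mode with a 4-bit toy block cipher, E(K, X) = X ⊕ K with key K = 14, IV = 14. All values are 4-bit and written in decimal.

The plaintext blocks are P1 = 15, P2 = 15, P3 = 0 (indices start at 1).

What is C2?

C2 = 14

CBC encryption: C_i = E(K, P_i ⊕ C_{i−1}), with C_{0} = IV.
C1: P1 ⊕ 14 = 1; E(K, 1) = 15.
C2: P2 ⊕ 15 = 0; E(K, 0) = 14.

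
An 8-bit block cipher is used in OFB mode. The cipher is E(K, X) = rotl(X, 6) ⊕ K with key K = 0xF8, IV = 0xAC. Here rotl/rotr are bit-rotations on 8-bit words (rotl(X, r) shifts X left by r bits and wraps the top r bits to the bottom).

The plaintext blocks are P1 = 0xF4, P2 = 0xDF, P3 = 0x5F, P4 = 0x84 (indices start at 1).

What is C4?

OFB encryption: S_i = E(K, S_{i−1}) with S_{0} = IV; C_i = P_i ⊕ S_i.
C1: S = E(K, 0xAC) = 0xD3; 0xF4 ⊕ 0xD3 = 0x27.
C2: S = E(K, 0xD3) = 0x0C; 0xDF ⊕ 0x0C = 0xD3.
C3: S = E(K, 0x0C) = 0xFB; 0x5F ⊕ 0xFB = 0xA4.
C4: S = E(K, 0xFB) = 0x06; 0x84 ⊕ 0x06 = 0x82.

C4 = 0x82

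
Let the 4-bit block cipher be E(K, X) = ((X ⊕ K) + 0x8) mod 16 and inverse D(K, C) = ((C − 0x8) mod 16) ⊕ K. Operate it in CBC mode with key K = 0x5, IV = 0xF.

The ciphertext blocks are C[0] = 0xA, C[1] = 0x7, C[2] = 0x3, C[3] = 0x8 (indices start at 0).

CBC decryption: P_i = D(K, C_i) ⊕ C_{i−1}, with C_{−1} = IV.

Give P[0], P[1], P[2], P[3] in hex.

P[0]: D(K, 0xA) = 0x7; 0x7 ⊕ 0xF = 0x8.
P[1]: D(K, 0x7) = 0xA; 0xA ⊕ 0xA = 0x0.
P[2]: D(K, 0x3) = 0xE; 0xE ⊕ 0x7 = 0x9.
P[3]: D(K, 0x8) = 0x5; 0x5 ⊕ 0x3 = 0x6.

P[0] = 0x8, P[1] = 0x0, P[2] = 0x9, P[3] = 0x6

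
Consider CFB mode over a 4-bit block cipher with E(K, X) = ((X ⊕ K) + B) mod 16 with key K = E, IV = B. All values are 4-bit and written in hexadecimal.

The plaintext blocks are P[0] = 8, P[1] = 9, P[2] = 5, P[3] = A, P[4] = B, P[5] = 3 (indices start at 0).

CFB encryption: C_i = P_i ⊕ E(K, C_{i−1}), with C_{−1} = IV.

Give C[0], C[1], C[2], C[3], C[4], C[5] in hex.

C[0]: E(K, B) = 0; 8 ⊕ 0 = 8.
C[1]: E(K, 8) = 1; 9 ⊕ 1 = 8.
C[2]: E(K, 8) = 1; 5 ⊕ 1 = 4.
C[3]: E(K, 4) = 5; A ⊕ 5 = F.
C[4]: E(K, F) = C; B ⊕ C = 7.
C[5]: E(K, 7) = 4; 3 ⊕ 4 = 7.

C[0] = 8, C[1] = 8, C[2] = 4, C[3] = F, C[4] = 7, C[5] = 7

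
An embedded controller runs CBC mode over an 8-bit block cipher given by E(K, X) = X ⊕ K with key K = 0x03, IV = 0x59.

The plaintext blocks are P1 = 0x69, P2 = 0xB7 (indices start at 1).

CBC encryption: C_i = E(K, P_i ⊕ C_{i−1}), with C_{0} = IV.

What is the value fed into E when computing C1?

0x30

C1: P1 ⊕ 0x59 = 0x30; E(K, 0x30) = 0x33.
So the input to E for block 1 is 0x30.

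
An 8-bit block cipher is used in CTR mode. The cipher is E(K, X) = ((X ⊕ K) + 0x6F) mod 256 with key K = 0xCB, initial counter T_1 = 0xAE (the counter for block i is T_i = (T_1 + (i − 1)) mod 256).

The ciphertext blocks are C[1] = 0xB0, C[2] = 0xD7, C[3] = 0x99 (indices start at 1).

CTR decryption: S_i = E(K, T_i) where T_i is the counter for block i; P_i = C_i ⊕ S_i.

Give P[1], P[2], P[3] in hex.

P[1] = 0x64, P[2] = 0x04, P[3] = 0x73

P[1]: T = 0xAE, S = E(K, T) = 0xD4; 0xB0 ⊕ 0xD4 = 0x64.
P[2]: T = 0xAF, S = E(K, T) = 0xD3; 0xD7 ⊕ 0xD3 = 0x04.
P[3]: T = 0xB0, S = E(K, T) = 0xEA; 0x99 ⊕ 0xEA = 0x73.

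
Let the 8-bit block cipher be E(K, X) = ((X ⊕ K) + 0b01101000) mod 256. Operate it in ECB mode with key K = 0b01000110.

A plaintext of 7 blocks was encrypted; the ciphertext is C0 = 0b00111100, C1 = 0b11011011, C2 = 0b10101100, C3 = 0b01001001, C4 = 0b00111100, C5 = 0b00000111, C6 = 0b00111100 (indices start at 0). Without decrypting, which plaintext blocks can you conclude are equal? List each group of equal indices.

P0 = P4 = P6

ECB encrypts each block independently with the same key, so equal ciphertext blocks imply equal plaintext blocks.
C0 = C4 = C6 = 0b00111100, so P0 = P4 = P6.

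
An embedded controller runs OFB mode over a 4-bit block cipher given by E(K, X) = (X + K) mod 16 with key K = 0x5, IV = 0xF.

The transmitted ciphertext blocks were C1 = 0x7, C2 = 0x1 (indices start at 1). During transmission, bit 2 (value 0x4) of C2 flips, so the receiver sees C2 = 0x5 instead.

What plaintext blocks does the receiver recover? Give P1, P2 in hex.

P1 = 0x3, P2 = 0xC

OFB decryption: S_i = E(K, S_{i−1}) with S_{0} = IV; P_i = C_i ⊕ S_i.
Only C2 changed, to 0x5. In OFB, a change in C_i flips the same bit in P_i only; the keystream is unaffected. Decrypting the received ciphertext:
P1: S = E(K, 0xF) = 0x4; 0x7 ⊕ 0x4 = 0x3.
P2: S = E(K, 0x4) = 0x9; 0x5 ⊕ 0x9 = 0xC.
Blocks that differ from the original plaintext: P2.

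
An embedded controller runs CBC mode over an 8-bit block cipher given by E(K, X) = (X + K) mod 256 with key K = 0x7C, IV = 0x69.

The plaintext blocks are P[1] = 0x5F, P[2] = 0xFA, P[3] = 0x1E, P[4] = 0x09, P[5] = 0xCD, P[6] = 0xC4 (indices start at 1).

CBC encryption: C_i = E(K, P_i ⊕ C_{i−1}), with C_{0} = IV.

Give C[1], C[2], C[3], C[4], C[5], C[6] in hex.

C[1]: P[1] ⊕ 0x69 = 0x36; E(K, 0x36) = 0xB2.
C[2]: P[2] ⊕ 0xB2 = 0x48; E(K, 0x48) = 0xC4.
C[3]: P[3] ⊕ 0xC4 = 0xDA; E(K, 0xDA) = 0x56.
C[4]: P[4] ⊕ 0x56 = 0x5F; E(K, 0x5F) = 0xDB.
C[5]: P[5] ⊕ 0xDB = 0x16; E(K, 0x16) = 0x92.
C[6]: P[6] ⊕ 0x92 = 0x56; E(K, 0x56) = 0xD2.

C[1] = 0xB2, C[2] = 0xC4, C[3] = 0x56, C[4] = 0xDB, C[5] = 0x92, C[6] = 0xD2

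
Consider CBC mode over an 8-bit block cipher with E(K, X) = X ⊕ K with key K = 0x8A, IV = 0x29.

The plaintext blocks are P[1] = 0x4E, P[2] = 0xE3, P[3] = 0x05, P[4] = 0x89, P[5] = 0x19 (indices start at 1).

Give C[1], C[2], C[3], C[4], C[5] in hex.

CBC encryption: C_i = E(K, P_i ⊕ C_{i−1}), with C_{0} = IV.
C[1]: P[1] ⊕ 0x29 = 0x67; E(K, 0x67) = 0xED.
C[2]: P[2] ⊕ 0xED = 0x0E; E(K, 0x0E) = 0x84.
C[3]: P[3] ⊕ 0x84 = 0x81; E(K, 0x81) = 0x0B.
C[4]: P[4] ⊕ 0x0B = 0x82; E(K, 0x82) = 0x08.
C[5]: P[5] ⊕ 0x08 = 0x11; E(K, 0x11) = 0x9B.

C[1] = 0xED, C[2] = 0x84, C[3] = 0x0B, C[4] = 0x08, C[5] = 0x9B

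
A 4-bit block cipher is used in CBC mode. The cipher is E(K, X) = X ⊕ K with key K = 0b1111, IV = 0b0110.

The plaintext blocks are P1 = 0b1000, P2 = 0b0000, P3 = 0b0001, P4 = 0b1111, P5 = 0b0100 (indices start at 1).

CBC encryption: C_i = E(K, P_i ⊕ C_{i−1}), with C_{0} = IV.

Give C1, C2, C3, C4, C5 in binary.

C1 = 0b0001, C2 = 0b1110, C3 = 0b0000, C4 = 0b0000, C5 = 0b1011

C1: P1 ⊕ 0b0110 = 0b1110; E(K, 0b1110) = 0b0001.
C2: P2 ⊕ 0b0001 = 0b0001; E(K, 0b0001) = 0b1110.
C3: P3 ⊕ 0b1110 = 0b1111; E(K, 0b1111) = 0b0000.
C4: P4 ⊕ 0b0000 = 0b1111; E(K, 0b1111) = 0b0000.
C5: P5 ⊕ 0b0000 = 0b0100; E(K, 0b0100) = 0b1011.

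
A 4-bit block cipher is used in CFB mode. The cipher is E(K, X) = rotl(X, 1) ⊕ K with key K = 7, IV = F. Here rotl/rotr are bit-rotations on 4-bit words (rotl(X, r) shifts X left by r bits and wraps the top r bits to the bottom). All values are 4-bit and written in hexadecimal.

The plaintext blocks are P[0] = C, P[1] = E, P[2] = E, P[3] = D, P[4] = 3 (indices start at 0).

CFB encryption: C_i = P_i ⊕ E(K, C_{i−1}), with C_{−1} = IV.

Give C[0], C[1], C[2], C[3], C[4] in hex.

C[0] = 4, C[1] = 1, C[2] = B, C[3] = D, C[4] = F

C[0]: E(K, F) = 8; C ⊕ 8 = 4.
C[1]: E(K, 4) = F; E ⊕ F = 1.
C[2]: E(K, 1) = 5; E ⊕ 5 = B.
C[3]: E(K, B) = 0; D ⊕ 0 = D.
C[4]: E(K, D) = C; 3 ⊕ C = F.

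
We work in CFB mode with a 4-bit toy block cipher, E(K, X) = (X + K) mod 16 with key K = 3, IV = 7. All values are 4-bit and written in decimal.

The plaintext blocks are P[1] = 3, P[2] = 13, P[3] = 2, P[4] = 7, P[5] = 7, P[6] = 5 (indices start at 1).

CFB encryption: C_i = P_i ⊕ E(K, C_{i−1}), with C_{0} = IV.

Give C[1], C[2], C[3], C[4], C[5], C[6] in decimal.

C[1] = 9, C[2] = 1, C[3] = 6, C[4] = 14, C[5] = 6, C[6] = 12

C[1]: E(K, 7) = 10; 3 ⊕ 10 = 9.
C[2]: E(K, 9) = 12; 13 ⊕ 12 = 1.
C[3]: E(K, 1) = 4; 2 ⊕ 4 = 6.
C[4]: E(K, 6) = 9; 7 ⊕ 9 = 14.
C[5]: E(K, 14) = 1; 7 ⊕ 1 = 6.
C[6]: E(K, 6) = 9; 5 ⊕ 9 = 12.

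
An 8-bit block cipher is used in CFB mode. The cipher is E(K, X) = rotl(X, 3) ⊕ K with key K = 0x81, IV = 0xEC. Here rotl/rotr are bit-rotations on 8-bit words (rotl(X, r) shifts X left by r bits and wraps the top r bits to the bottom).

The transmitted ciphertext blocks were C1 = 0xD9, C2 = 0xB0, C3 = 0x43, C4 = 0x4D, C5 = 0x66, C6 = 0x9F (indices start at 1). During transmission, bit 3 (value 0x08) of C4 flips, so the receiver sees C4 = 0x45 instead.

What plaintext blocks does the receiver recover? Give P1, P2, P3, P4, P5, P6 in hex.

CFB decryption: P_i = C_i ⊕ E(K, C_{i−1}), with C_{0} = IV.
Only C4 changed, to 0x45. In CFB, a change in C_i flips the same bit in P_i and garbles P_{i+1}. Decrypting the received ciphertext:
P1: E(K, 0xEC) = 0xE6; 0xD9 ⊕ 0xE6 = 0x3F.
P2: E(K, 0xD9) = 0x4F; 0xB0 ⊕ 0x4F = 0xFF.
P3: E(K, 0xB0) = 0x04; 0x43 ⊕ 0x04 = 0x47.
P4: E(K, 0x43) = 0x9B; 0x45 ⊕ 0x9B = 0xDE.
P5: E(K, 0x45) = 0xAB; 0x66 ⊕ 0xAB = 0xCD.
P6: E(K, 0x66) = 0xB2; 0x9F ⊕ 0xB2 = 0x2D.
Blocks that differ from the original plaintext: P4, P5.

P1 = 0x3F, P2 = 0xFF, P3 = 0x47, P4 = 0xDE, P5 = 0xCD, P6 = 0x2D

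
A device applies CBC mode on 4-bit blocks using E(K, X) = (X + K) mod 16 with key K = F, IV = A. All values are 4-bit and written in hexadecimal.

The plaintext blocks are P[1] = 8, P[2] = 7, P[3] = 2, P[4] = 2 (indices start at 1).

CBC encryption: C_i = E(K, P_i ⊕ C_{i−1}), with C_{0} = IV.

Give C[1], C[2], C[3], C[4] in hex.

C[1] = 1, C[2] = 5, C[3] = 6, C[4] = 3

C[1]: P[1] ⊕ A = 2; E(K, 2) = 1.
C[2]: P[2] ⊕ 1 = 6; E(K, 6) = 5.
C[3]: P[3] ⊕ 5 = 7; E(K, 7) = 6.
C[4]: P[4] ⊕ 6 = 4; E(K, 4) = 3.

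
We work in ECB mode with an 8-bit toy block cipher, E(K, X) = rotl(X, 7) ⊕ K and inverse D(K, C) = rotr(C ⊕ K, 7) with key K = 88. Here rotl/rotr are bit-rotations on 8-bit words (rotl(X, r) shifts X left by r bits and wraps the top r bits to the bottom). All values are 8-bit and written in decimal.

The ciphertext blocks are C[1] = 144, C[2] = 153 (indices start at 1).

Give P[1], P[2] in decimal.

P[1] = 145, P[2] = 131

ECB decryption: P_i = D(K, C_i).
P[1]: D(K, 144) = 145.
P[2]: D(K, 153) = 131.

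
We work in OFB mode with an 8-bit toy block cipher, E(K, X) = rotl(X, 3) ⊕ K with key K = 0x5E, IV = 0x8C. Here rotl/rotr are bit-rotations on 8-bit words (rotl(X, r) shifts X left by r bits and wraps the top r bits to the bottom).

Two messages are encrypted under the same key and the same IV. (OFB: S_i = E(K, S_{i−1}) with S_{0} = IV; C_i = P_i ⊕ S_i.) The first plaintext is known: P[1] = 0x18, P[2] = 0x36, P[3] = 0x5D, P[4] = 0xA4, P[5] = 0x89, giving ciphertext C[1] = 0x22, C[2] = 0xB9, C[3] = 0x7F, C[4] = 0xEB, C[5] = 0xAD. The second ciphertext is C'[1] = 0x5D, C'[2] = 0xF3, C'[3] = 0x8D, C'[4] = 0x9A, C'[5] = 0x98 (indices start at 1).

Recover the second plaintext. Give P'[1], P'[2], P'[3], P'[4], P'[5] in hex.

P'[1] = 0x67, P'[2] = 0x7C, P'[3] = 0xAF, P'[4] = 0xD5, P'[5] = 0xBC

In OFB with a reused IV, both messages share the same keystream S_i, so C_i ⊕ C'_i = P_i ⊕ P'_i and thus P'_i = P_i ⊕ C_i ⊕ C'_i.
P'[1]: 0x18 ⊕ 0x22 ⊕ 0x5D = 0x67.
P'[2]: 0x36 ⊕ 0xB9 ⊕ 0xF3 = 0x7C.
P'[3]: 0x5D ⊕ 0x7F ⊕ 0x8D = 0xAF.
P'[4]: 0xA4 ⊕ 0xEB ⊕ 0x9A = 0xD5.
P'[5]: 0x89 ⊕ 0xAD ⊕ 0x98 = 0xBC.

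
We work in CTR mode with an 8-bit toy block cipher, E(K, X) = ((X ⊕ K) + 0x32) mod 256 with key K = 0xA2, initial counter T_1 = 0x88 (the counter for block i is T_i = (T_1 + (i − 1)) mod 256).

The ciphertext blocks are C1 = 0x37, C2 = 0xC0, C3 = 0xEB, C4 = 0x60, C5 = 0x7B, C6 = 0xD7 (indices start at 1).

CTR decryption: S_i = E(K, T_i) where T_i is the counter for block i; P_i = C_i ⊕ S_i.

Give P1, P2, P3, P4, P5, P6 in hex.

P1: T = 0x88, S = E(K, T) = 0x5C; 0x37 ⊕ 0x5C = 0x6B.
P2: T = 0x89, S = E(K, T) = 0x5D; 0xC0 ⊕ 0x5D = 0x9D.
P3: T = 0x8A, S = E(K, T) = 0x5A; 0xEB ⊕ 0x5A = 0xB1.
P4: T = 0x8B, S = E(K, T) = 0x5B; 0x60 ⊕ 0x5B = 0x3B.
P5: T = 0x8C, S = E(K, T) = 0x60; 0x7B ⊕ 0x60 = 0x1B.
P6: T = 0x8D, S = E(K, T) = 0x61; 0xD7 ⊕ 0x61 = 0xB6.

P1 = 0x6B, P2 = 0x9D, P3 = 0xB1, P4 = 0x3B, P5 = 0x1B, P6 = 0xB6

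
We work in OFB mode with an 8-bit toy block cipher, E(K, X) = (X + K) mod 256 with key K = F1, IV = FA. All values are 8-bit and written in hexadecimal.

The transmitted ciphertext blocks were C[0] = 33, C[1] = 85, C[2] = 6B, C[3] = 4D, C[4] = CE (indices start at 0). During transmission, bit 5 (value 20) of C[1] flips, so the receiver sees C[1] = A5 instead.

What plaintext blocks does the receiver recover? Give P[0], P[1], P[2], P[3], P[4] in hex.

P[0] = D8, P[1] = 79, P[2] = A6, P[3] = F3, P[4] = 61

OFB decryption: S_i = E(K, S_{i−1}) with S_{−1} = IV; P_i = C_i ⊕ S_i.
Only C[1] changed, to A5. In OFB, a change in C_i flips the same bit in P_i only; the keystream is unaffected. Decrypting the received ciphertext:
P[0]: S = E(K, FA) = EB; 33 ⊕ EB = D8.
P[1]: S = E(K, EB) = DC; A5 ⊕ DC = 79.
P[2]: S = E(K, DC) = CD; 6B ⊕ CD = A6.
P[3]: S = E(K, CD) = BE; 4D ⊕ BE = F3.
P[4]: S = E(K, BE) = AF; CE ⊕ AF = 61.
Blocks that differ from the original plaintext: P[1].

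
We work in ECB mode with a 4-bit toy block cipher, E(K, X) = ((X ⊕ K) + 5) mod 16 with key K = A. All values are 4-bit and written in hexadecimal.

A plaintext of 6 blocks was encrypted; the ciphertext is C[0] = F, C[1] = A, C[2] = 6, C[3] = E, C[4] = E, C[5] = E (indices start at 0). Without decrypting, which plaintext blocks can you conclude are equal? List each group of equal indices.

ECB encrypts each block independently with the same key, so equal ciphertext blocks imply equal plaintext blocks.
C[3] = C[4] = C[5] = E, so P[3] = P[4] = P[5].

P[3] = P[4] = P[5]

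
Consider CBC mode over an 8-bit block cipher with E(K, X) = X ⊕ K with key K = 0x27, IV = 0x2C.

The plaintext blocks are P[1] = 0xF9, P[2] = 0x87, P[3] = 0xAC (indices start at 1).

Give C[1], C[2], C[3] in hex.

C[1] = 0xF2, C[2] = 0x52, C[3] = 0xD9

CBC encryption: C_i = E(K, P_i ⊕ C_{i−1}), with C_{0} = IV.
C[1]: P[1] ⊕ 0x2C = 0xD5; E(K, 0xD5) = 0xF2.
C[2]: P[2] ⊕ 0xF2 = 0x75; E(K, 0x75) = 0x52.
C[3]: P[3] ⊕ 0x52 = 0xFE; E(K, 0xFE) = 0xD9.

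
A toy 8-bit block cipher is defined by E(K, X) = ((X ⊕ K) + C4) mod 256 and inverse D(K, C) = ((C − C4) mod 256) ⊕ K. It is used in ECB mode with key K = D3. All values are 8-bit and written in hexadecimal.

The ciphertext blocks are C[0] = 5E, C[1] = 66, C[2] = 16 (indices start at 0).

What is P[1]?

P[1] = 71

ECB decryption: P_i = D(K, C_i).
P[1]: D(K, 66) = 71.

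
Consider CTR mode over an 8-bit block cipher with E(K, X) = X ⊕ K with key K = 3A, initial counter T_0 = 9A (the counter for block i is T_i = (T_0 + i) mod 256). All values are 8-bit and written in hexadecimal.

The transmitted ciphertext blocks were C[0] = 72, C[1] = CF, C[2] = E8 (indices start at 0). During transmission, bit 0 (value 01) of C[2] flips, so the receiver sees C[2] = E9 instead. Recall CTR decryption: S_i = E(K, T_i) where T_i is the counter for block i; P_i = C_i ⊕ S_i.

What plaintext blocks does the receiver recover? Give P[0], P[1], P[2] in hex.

P[0] = D2, P[1] = 6E, P[2] = 4F

Only C[2] changed, to E9. In CTR, a change in C_i flips the same bit in P_i only; the keystream is unaffected. Decrypting the received ciphertext:
P[0]: T = 9A, S = E(K, T) = A0; 72 ⊕ A0 = D2.
P[1]: T = 9B, S = E(K, T) = A1; CF ⊕ A1 = 6E.
P[2]: T = 9C, S = E(K, T) = A6; E9 ⊕ A6 = 4F.
Blocks that differ from the original plaintext: P[2].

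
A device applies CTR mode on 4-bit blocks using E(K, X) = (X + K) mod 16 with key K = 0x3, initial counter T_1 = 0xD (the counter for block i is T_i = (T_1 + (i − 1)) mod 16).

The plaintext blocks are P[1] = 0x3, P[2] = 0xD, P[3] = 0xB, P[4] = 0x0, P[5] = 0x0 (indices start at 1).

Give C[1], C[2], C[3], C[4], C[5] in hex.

CTR encryption: S_i = E(K, T_i) where T_i is the counter for block i; C_i = P_i ⊕ S_i.
C[1]: T = 0xD, S = E(K, T) = 0x0; 0x3 ⊕ 0x0 = 0x3.
C[2]: T = 0xE, S = E(K, T) = 0x1; 0xD ⊕ 0x1 = 0xC.
C[3]: T = 0xF, S = E(K, T) = 0x2; 0xB ⊕ 0x2 = 0x9.
C[4]: T = 0x0, S = E(K, T) = 0x3; 0x0 ⊕ 0x3 = 0x3.
C[5]: T = 0x1, S = E(K, T) = 0x4; 0x0 ⊕ 0x4 = 0x4.

C[1] = 0x3, C[2] = 0xC, C[3] = 0x9, C[4] = 0x3, C[5] = 0x4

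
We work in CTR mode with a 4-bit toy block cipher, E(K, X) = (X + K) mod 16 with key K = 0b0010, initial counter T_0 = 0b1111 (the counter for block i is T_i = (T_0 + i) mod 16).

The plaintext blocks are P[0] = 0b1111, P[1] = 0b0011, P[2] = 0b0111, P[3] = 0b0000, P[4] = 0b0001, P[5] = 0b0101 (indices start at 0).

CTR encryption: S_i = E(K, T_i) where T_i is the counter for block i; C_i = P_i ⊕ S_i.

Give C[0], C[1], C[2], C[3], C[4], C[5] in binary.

C[0]: T = 0b1111, S = E(K, T) = 0b0001; 0b1111 ⊕ 0b0001 = 0b1110.
C[1]: T = 0b0000, S = E(K, T) = 0b0010; 0b0011 ⊕ 0b0010 = 0b0001.
C[2]: T = 0b0001, S = E(K, T) = 0b0011; 0b0111 ⊕ 0b0011 = 0b0100.
C[3]: T = 0b0010, S = E(K, T) = 0b0100; 0b0000 ⊕ 0b0100 = 0b0100.
C[4]: T = 0b0011, S = E(K, T) = 0b0101; 0b0001 ⊕ 0b0101 = 0b0100.
C[5]: T = 0b0100, S = E(K, T) = 0b0110; 0b0101 ⊕ 0b0110 = 0b0011.

C[0] = 0b1110, C[1] = 0b0001, C[2] = 0b0100, C[3] = 0b0100, C[4] = 0b0100, C[5] = 0b0011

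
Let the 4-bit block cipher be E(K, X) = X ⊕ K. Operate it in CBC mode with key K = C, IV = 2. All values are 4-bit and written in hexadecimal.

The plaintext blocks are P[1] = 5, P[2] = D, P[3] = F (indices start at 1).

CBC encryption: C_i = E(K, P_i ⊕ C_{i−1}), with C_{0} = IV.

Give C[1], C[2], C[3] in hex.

C[1] = B, C[2] = A, C[3] = 9

C[1]: P[1] ⊕ 2 = 7; E(K, 7) = B.
C[2]: P[2] ⊕ B = 6; E(K, 6) = A.
C[3]: P[3] ⊕ A = 5; E(K, 5) = 9.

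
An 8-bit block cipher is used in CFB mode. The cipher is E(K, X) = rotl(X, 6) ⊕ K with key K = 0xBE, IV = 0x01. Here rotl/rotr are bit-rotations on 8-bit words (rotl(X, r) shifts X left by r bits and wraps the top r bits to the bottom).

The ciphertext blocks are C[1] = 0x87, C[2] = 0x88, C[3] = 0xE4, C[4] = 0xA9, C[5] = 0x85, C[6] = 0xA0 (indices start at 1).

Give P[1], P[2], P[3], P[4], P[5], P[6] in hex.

P[1] = 0x79, P[2] = 0xD7, P[3] = 0x78, P[4] = 0x2E, P[5] = 0x51, P[6] = 0x7F

CFB decryption: P_i = C_i ⊕ E(K, C_{i−1}), with C_{0} = IV.
P[1]: E(K, 0x01) = 0xFE; 0x87 ⊕ 0xFE = 0x79.
P[2]: E(K, 0x87) = 0x5F; 0x88 ⊕ 0x5F = 0xD7.
P[3]: E(K, 0x88) = 0x9C; 0xE4 ⊕ 0x9C = 0x78.
P[4]: E(K, 0xE4) = 0x87; 0xA9 ⊕ 0x87 = 0x2E.
P[5]: E(K, 0xA9) = 0xD4; 0x85 ⊕ 0xD4 = 0x51.
P[6]: E(K, 0x85) = 0xDF; 0xA0 ⊕ 0xDF = 0x7F.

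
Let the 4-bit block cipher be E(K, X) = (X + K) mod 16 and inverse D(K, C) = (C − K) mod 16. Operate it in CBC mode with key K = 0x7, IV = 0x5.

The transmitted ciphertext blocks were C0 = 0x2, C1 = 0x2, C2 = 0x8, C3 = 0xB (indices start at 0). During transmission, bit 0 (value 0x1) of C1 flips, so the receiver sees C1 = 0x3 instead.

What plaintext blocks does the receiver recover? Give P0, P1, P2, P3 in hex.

CBC decryption: P_i = D(K, C_i) ⊕ C_{i−1}, with C_{−1} = IV.
Only C1 changed, to 0x3. In CBC, a change in C_i garbles P_i and flips the same bit in P_{i+1}. Decrypting the received ciphertext:
P0: D(K, 0x2) = 0xB; 0xB ⊕ 0x5 = 0xE.
P1: D(K, 0x3) = 0xC; 0xC ⊕ 0x2 = 0xE.
P2: D(K, 0x8) = 0x1; 0x1 ⊕ 0x3 = 0x2.
P3: D(K, 0xB) = 0x4; 0x4 ⊕ 0x8 = 0xC.
Blocks that differ from the original plaintext: P1, P2.

P0 = 0xE, P1 = 0xE, P2 = 0x2, P3 = 0xC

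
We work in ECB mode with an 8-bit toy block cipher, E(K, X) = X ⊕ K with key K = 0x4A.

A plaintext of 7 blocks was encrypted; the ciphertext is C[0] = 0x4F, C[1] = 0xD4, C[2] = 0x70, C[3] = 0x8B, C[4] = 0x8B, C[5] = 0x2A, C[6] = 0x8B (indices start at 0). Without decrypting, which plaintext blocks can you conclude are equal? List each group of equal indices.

P[3] = P[4] = P[6]

ECB encrypts each block independently with the same key, so equal ciphertext blocks imply equal plaintext blocks.
C[3] = C[4] = C[6] = 0x8B, so P[3] = P[4] = P[6].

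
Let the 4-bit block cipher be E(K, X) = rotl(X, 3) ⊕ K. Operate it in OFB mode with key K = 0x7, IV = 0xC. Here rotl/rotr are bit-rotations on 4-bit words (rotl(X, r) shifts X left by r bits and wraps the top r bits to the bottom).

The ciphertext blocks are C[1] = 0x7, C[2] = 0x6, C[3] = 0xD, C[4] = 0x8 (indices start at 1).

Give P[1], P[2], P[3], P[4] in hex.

OFB decryption: S_i = E(K, S_{i−1}) with S_{0} = IV; P_i = C_i ⊕ S_i.
P[1]: S = E(K, 0xC) = 0x1; 0x7 ⊕ 0x1 = 0x6.
P[2]: S = E(K, 0x1) = 0xF; 0x6 ⊕ 0xF = 0x9.
P[3]: S = E(K, 0xF) = 0x8; 0xD ⊕ 0x8 = 0x5.
P[4]: S = E(K, 0x8) = 0x3; 0x8 ⊕ 0x3 = 0xB.

P[1] = 0x6, P[2] = 0x9, P[3] = 0x5, P[4] = 0xB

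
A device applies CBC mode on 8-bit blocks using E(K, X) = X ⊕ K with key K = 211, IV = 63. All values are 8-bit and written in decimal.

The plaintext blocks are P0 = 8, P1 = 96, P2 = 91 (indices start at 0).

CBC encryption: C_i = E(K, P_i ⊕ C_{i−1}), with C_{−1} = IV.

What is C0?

C0: P0 ⊕ 63 = 55; E(K, 55) = 228.

C0 = 228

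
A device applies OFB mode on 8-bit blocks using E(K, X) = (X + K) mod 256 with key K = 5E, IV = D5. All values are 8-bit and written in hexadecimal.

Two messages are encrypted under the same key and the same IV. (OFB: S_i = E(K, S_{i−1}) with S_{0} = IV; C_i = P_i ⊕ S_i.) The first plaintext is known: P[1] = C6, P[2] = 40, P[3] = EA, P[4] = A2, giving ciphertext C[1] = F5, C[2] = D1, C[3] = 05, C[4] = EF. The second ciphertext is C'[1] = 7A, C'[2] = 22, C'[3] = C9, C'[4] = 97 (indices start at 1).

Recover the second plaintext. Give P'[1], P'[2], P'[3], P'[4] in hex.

P'[1] = 49, P'[2] = B3, P'[3] = 26, P'[4] = DA

In OFB with a reused IV, both messages share the same keystream S_i, so C_i ⊕ C'_i = P_i ⊕ P'_i and thus P'_i = P_i ⊕ C_i ⊕ C'_i.
P'[1]: C6 ⊕ F5 ⊕ 7A = 49.
P'[2]: 40 ⊕ D1 ⊕ 22 = B3.
P'[3]: EA ⊕ 05 ⊕ C9 = 26.
P'[4]: A2 ⊕ EF ⊕ 97 = DA.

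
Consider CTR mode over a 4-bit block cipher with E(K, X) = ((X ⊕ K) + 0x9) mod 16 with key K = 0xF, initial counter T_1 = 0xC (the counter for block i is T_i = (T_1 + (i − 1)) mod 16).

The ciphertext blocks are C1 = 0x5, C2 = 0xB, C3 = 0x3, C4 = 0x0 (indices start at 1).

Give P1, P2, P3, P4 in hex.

CTR decryption: S_i = E(K, T_i) where T_i is the counter for block i; P_i = C_i ⊕ S_i.
P1: T = 0xC, S = E(K, T) = 0xC; 0x5 ⊕ 0xC = 0x9.
P2: T = 0xD, S = E(K, T) = 0xB; 0xB ⊕ 0xB = 0x0.
P3: T = 0xE, S = E(K, T) = 0xA; 0x3 ⊕ 0xA = 0x9.
P4: T = 0xF, S = E(K, T) = 0x9; 0x0 ⊕ 0x9 = 0x9.

P1 = 0x9, P2 = 0x0, P3 = 0x9, P4 = 0x9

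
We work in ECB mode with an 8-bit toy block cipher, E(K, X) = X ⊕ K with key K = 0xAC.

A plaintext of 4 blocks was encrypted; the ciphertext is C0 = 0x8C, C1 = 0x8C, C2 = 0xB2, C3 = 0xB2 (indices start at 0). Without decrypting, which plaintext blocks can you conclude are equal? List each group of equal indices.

ECB encrypts each block independently with the same key, so equal ciphertext blocks imply equal plaintext blocks.
C0 = C1 = 0x8C, so P0 = P1.
C2 = C3 = 0xB2, so P2 = P3.

P0 = P1; P2 = P3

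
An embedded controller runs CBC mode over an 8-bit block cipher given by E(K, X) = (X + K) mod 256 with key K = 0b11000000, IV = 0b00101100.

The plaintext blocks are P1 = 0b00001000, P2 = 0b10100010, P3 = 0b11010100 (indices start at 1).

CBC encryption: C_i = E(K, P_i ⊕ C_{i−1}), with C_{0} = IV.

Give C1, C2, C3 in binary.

C1: P1 ⊕ 0b00101100 = 0b00100100; E(K, 0b00100100) = 0b11100100.
C2: P2 ⊕ 0b11100100 = 0b01000110; E(K, 0b01000110) = 0b00000110.
C3: P3 ⊕ 0b00000110 = 0b11010010; E(K, 0b11010010) = 0b10010010.

C1 = 0b11100100, C2 = 0b00000110, C3 = 0b10010010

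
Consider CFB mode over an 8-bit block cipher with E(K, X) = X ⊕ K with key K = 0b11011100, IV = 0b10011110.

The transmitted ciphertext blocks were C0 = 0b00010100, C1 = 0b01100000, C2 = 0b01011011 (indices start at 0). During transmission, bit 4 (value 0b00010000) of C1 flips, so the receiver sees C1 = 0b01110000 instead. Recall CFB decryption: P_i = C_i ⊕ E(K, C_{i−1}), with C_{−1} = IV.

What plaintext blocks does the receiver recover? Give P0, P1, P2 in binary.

Only C1 changed, to 0b01110000. In CFB, a change in C_i flips the same bit in P_i and garbles P_{i+1}. Decrypting the received ciphertext:
P0: E(K, 0b10011110) = 0b01000010; 0b00010100 ⊕ 0b01000010 = 0b01010110.
P1: E(K, 0b00010100) = 0b11001000; 0b01110000 ⊕ 0b11001000 = 0b10111000.
P2: E(K, 0b01110000) = 0b10101100; 0b01011011 ⊕ 0b10101100 = 0b11110111.
Blocks that differ from the original plaintext: P1, P2.

P0 = 0b01010110, P1 = 0b10111000, P2 = 0b11110111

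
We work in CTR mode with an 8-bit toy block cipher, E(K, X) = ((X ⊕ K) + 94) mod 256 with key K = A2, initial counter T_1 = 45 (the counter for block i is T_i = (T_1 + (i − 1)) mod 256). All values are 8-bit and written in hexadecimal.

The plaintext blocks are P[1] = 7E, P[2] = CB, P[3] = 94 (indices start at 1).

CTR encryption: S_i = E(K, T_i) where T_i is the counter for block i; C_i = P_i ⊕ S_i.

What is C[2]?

C[2] = B3

C[1]: T = 45, S = E(K, T) = 7B; 7E ⊕ 7B = 05.
C[2]: T = 46, S = E(K, T) = 78; CB ⊕ 78 = B3.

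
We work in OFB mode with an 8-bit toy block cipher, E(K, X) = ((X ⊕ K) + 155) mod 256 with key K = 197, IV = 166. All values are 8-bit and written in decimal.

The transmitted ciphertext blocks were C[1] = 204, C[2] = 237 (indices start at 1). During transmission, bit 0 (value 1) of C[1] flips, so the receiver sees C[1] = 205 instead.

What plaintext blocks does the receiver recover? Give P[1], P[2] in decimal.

P[1] = 51, P[2] = 59

OFB decryption: S_i = E(K, S_{i−1}) with S_{0} = IV; P_i = C_i ⊕ S_i.
Only C[1] changed, to 205. In OFB, a change in C_i flips the same bit in P_i only; the keystream is unaffected. Decrypting the received ciphertext:
P[1]: S = E(K, 166) = 254; 205 ⊕ 254 = 51.
P[2]: S = E(K, 254) = 214; 237 ⊕ 214 = 59.
Blocks that differ from the original plaintext: P[1].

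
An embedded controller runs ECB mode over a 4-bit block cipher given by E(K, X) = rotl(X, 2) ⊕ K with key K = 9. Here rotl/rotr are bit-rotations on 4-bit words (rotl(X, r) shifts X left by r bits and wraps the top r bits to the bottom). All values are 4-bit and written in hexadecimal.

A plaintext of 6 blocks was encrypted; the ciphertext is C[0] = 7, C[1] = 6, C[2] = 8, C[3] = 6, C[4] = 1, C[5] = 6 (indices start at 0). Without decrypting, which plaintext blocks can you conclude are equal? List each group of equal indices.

P[1] = P[3] = P[5]

ECB encrypts each block independently with the same key, so equal ciphertext blocks imply equal plaintext blocks.
C[1] = C[3] = C[5] = 6, so P[1] = P[3] = P[5].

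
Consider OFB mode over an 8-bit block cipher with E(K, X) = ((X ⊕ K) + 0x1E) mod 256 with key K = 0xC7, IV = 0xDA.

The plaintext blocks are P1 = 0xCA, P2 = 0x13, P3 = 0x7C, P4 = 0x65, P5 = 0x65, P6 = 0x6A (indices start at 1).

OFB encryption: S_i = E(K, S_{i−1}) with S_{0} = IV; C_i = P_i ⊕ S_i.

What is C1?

C1 = 0xF1

C1: S = E(K, 0xDA) = 0x3B; 0xCA ⊕ 0x3B = 0xF1.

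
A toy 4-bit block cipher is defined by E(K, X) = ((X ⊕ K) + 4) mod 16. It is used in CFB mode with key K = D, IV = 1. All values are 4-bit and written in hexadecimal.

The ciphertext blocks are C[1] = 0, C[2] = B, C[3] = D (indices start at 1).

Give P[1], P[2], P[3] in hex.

CFB decryption: P_i = C_i ⊕ E(K, C_{i−1}), with C_{0} = IV.
P[1]: E(K, 1) = 0; 0 ⊕ 0 = 0.
P[2]: E(K, 0) = 1; B ⊕ 1 = A.
P[3]: E(K, B) = A; D ⊕ A = 7.

P[1] = 0, P[2] = A, P[3] = 7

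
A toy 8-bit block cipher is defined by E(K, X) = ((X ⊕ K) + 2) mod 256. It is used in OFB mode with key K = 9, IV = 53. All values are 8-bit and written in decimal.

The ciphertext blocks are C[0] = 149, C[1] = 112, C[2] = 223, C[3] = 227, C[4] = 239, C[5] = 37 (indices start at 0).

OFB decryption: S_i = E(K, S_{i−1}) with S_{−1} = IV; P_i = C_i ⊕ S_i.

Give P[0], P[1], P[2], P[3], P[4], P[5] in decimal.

P[0] = 171, P[1] = 73, P[2] = 237, P[3] = 222, P[4] = 217, P[5] = 100

P[0]: S = E(K, 53) = 62; 149 ⊕ 62 = 171.
P[1]: S = E(K, 62) = 57; 112 ⊕ 57 = 73.
P[2]: S = E(K, 57) = 50; 223 ⊕ 50 = 237.
P[3]: S = E(K, 50) = 61; 227 ⊕ 61 = 222.
P[4]: S = E(K, 61) = 54; 239 ⊕ 54 = 217.
P[5]: S = E(K, 54) = 65; 37 ⊕ 65 = 100.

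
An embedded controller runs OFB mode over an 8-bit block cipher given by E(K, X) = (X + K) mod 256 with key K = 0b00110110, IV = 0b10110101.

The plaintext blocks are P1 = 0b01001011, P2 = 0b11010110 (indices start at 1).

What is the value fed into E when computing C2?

0b11101011

OFB encryption: S_i = E(K, S_{i−1}) with S_{0} = IV; C_i = P_i ⊕ S_i.
C1: S = E(K, 0b10110101) = 0b11101011; 0b01001011 ⊕ 0b11101011 = 0b10100000.
C2: S = E(K, 0b11101011) = 0b00100001; 0b11010110 ⊕ 0b00100001 = 0b11110111.
So the input to E for block 2 is 0b11101011.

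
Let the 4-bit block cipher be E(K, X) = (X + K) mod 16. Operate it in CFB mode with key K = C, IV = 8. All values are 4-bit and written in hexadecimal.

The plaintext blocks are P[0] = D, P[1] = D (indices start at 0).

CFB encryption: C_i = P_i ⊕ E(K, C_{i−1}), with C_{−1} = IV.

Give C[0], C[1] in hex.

C[0] = 9, C[1] = 8

C[0]: E(K, 8) = 4; D ⊕ 4 = 9.
C[1]: E(K, 9) = 5; D ⊕ 5 = 8.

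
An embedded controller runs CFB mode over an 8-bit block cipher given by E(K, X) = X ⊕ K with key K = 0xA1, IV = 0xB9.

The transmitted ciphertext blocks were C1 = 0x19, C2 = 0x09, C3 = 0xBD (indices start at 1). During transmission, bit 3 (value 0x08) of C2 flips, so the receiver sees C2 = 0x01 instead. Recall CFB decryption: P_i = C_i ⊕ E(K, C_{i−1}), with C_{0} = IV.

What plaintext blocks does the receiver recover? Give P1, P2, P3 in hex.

P1 = 0x01, P2 = 0xB9, P3 = 0x1D

Only C2 changed, to 0x01. In CFB, a change in C_i flips the same bit in P_i and garbles P_{i+1}. Decrypting the received ciphertext:
P1: E(K, 0xB9) = 0x18; 0x19 ⊕ 0x18 = 0x01.
P2: E(K, 0x19) = 0xB8; 0x01 ⊕ 0xB8 = 0xB9.
P3: E(K, 0x01) = 0xA0; 0xBD ⊕ 0xA0 = 0x1D.
Blocks that differ from the original plaintext: P2, P3.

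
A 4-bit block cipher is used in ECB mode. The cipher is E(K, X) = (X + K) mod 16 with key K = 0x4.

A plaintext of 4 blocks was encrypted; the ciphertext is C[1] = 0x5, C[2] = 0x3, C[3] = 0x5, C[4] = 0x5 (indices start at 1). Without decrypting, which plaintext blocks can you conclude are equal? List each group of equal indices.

ECB encrypts each block independently with the same key, so equal ciphertext blocks imply equal plaintext blocks.
C[1] = C[3] = C[4] = 0x5, so P[1] = P[3] = P[4].

P[1] = P[3] = P[4]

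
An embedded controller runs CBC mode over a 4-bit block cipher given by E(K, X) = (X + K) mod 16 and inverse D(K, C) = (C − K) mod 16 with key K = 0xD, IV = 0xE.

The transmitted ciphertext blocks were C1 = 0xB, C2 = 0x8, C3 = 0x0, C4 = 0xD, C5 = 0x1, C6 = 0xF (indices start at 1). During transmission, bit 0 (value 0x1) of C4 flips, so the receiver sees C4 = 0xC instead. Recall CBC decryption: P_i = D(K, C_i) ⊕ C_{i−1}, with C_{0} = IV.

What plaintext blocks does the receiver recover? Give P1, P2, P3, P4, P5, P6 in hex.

P1 = 0x0, P2 = 0x0, P3 = 0xB, P4 = 0xF, P5 = 0x8, P6 = 0x3

Only C4 changed, to 0xC. In CBC, a change in C_i garbles P_i and flips the same bit in P_{i+1}. Decrypting the received ciphertext:
P1: D(K, 0xB) = 0xE; 0xE ⊕ 0xE = 0x0.
P2: D(K, 0x8) = 0xB; 0xB ⊕ 0xB = 0x0.
P3: D(K, 0x0) = 0x3; 0x3 ⊕ 0x8 = 0xB.
P4: D(K, 0xC) = 0xF; 0xF ⊕ 0x0 = 0xF.
P5: D(K, 0x1) = 0x4; 0x4 ⊕ 0xC = 0x8.
P6: D(K, 0xF) = 0x2; 0x2 ⊕ 0x1 = 0x3.
Blocks that differ from the original plaintext: P4, P5.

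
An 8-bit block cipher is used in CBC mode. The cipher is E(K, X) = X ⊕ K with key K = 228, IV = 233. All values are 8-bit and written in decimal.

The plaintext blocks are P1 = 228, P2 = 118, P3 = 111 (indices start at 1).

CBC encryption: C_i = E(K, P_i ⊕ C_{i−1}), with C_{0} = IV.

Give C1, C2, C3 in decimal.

C1: P1 ⊕ 233 = 13; E(K, 13) = 233.
C2: P2 ⊕ 233 = 159; E(K, 159) = 123.
C3: P3 ⊕ 123 = 20; E(K, 20) = 240.

C1 = 233, C2 = 123, C3 = 240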